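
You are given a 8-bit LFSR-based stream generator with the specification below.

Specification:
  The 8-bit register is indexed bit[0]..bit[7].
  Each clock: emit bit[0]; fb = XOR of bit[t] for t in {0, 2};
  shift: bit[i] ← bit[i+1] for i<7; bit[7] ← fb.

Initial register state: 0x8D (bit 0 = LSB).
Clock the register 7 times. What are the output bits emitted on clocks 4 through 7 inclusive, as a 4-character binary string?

1000

reg_0 = 0x8D
clock 1: out=1, reg = 0x46
clock 2: out=0, reg = 0xA3
clock 3: out=1, reg = 0xD1
clock 4: out=1, reg = 0xE8
clock 5: out=0, reg = 0x74
clock 6: out=0, reg = 0xBA
clock 7: out=0, reg = 0x5D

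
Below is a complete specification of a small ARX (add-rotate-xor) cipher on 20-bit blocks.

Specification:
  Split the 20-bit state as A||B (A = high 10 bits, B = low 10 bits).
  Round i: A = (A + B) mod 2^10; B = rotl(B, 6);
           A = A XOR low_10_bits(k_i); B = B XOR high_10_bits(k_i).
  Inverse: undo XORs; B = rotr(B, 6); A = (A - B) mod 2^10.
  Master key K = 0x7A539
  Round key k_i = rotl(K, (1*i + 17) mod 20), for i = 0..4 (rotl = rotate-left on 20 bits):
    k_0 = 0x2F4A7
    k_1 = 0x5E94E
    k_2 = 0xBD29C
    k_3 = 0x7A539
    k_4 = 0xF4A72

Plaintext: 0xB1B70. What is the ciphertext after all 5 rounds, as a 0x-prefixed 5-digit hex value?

0xD78A2

s_0 = plaintext = 0xB1B70
s_1 = Round(s_0, k_0) = 0xA448A
s_2 = Round(s_1, k_1) = 0x957F2
s_3 = Round(s_2, k_2) = 0x36E4B
s_4 = Round(s_3, k_3) = 0x87F0D
s_5 = Round(s_4, k_4) = 0xD78A2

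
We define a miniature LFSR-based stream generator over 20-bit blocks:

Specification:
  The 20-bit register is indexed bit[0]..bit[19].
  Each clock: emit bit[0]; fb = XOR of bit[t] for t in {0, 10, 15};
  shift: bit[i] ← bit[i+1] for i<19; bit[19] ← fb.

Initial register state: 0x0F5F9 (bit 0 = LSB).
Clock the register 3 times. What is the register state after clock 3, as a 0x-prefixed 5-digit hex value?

0xA1EBF

reg_0 = 0x0F5F9
clock 1: out=1, reg = 0x87AFC
clock 2: out=0, reg = 0x43D7E
clock 3: out=0, reg = 0xA1EBF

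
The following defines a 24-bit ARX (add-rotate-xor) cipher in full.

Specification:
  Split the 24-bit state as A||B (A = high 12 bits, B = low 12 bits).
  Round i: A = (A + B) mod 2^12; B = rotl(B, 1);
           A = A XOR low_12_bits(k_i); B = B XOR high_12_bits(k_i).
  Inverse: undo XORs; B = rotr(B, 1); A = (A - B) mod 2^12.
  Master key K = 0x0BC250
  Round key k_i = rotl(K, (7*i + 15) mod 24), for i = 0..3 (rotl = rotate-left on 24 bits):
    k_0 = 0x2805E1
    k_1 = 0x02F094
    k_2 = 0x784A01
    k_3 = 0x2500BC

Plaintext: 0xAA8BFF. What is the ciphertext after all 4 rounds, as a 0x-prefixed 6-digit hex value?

0xBF661E

s_0 = plaintext = 0xAA8BFF
s_1 = Round(s_0, k_0) = 0x34657F
s_2 = Round(s_1, k_1) = 0x851AD1
s_3 = Round(s_2, k_2) = 0x923227
s_4 = Round(s_3, k_3) = 0xBF661E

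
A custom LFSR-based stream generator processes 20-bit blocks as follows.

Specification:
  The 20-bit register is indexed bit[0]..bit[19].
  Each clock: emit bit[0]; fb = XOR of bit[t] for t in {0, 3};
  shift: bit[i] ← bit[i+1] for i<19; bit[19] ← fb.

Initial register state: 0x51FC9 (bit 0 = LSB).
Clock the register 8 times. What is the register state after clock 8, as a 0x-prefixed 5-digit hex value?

0x3051F

reg_0 = 0x51FC9
clock 1: out=1, reg = 0x28FE4
clock 2: out=0, reg = 0x147F2
clock 3: out=0, reg = 0x0A3F9
clock 4: out=1, reg = 0x051FC
clock 5: out=0, reg = 0x828FE
clock 6: out=0, reg = 0xC147F
clock 7: out=1, reg = 0x60A3F
clock 8: out=1, reg = 0x3051F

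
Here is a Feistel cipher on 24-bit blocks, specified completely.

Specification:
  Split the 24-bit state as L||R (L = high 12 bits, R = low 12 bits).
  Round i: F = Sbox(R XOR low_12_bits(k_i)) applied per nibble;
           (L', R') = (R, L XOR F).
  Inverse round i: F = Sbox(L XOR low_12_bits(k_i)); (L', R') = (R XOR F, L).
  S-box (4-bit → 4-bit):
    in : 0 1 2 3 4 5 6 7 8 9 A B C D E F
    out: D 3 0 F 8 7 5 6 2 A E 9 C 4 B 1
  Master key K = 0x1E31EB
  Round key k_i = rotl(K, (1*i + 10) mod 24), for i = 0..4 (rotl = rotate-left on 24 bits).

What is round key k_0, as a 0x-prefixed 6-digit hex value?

0xC7AC78

K = 0x1E31EB
k_0 = rotl(K, (1*0+10) mod 24) = rotl(K, 10) = 0xC7AC78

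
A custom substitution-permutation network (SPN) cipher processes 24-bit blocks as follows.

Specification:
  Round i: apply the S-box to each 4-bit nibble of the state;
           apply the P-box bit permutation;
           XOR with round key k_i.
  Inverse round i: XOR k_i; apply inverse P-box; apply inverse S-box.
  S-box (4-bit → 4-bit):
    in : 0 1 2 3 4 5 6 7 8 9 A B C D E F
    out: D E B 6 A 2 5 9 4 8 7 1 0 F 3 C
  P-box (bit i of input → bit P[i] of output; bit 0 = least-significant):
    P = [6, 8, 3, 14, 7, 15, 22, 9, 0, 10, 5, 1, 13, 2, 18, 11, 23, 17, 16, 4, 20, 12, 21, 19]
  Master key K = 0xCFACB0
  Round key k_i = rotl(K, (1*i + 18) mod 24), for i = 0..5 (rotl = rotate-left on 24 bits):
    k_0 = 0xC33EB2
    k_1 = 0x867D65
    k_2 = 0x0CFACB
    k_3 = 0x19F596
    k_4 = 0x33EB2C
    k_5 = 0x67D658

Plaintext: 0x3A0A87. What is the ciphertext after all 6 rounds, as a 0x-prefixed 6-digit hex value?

s_0 = plaintext = 0x3A0A87
s_1 = Round(s_0, k_0) = 0x2442D3
s_2 = Round(s_1, k_1) = 0xDCE2FA
s_3 = Round(s_2, k_2) = 0x74CD84
s_4 = Round(s_3, k_3) = 0x43B0A5
s_5 = Round(s_4, k_4) = 0x785A8F
s_6 = Round(s_5, k_5) = 0x3E9275

0x3E9275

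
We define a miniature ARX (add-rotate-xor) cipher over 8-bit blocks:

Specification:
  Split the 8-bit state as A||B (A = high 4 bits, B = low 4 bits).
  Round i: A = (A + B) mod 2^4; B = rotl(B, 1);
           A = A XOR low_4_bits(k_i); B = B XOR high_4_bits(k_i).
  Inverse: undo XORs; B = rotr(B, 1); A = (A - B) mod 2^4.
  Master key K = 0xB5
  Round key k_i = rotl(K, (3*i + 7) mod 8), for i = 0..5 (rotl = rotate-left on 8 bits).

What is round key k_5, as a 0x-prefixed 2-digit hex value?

K = 0xB5
k_0 = rotl(K, (3*0+7) mod 8) = rotl(K, 7) = 0xDA
k_1 = rotl(K, (3*1+7) mod 8) = rotl(K, 2) = 0xD6
k_2 = rotl(K, (3*2+7) mod 8) = rotl(K, 5) = 0xB6
k_3 = rotl(K, (3*3+7) mod 8) = rotl(K, 0) = 0xB5
k_4 = rotl(K, (3*4+7) mod 8) = rotl(K, 3) = 0xAD
k_5 = rotl(K, (3*5+7) mod 8) = rotl(K, 6) = 0x6D

0x6D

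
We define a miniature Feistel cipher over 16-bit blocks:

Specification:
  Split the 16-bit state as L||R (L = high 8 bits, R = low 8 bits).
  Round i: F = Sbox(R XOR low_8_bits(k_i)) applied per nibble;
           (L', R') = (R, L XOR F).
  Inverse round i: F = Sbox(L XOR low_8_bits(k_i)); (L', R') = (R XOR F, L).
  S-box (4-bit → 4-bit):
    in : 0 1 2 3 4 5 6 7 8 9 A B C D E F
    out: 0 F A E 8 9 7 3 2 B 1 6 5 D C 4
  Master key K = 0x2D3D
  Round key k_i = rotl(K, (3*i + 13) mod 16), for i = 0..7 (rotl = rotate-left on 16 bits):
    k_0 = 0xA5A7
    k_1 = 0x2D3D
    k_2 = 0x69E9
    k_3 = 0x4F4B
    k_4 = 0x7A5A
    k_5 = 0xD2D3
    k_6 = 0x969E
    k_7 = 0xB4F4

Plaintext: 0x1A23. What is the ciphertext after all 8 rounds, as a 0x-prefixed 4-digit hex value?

0xCD1C

s_0 = plaintext = 0x1A23
s_1 = Round(s_0, k_0) = 0x2332
s_2 = Round(s_1, k_1) = 0x3227
s_3 = Round(s_2, k_2) = 0x276E
s_4 = Round(s_3, k_3) = 0x6E8E
s_5 = Round(s_4, k_4) = 0x8EB6
s_6 = Round(s_5, k_5) = 0xB6F7
s_7 = Round(s_6, k_6) = 0xF7CD
s_8 = Round(s_7, k_7) = 0xCD1C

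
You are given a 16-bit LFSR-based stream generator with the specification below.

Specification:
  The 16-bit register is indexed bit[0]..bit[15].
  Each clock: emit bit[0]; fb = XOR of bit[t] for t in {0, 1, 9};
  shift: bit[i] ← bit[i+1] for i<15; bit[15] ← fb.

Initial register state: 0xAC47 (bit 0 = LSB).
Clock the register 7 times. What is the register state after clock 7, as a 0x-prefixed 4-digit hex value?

reg_0 = 0xAC47
clock 1: out=1, reg = 0x5623
clock 2: out=1, reg = 0xAB11
clock 3: out=1, reg = 0x5588
clock 4: out=0, reg = 0x2AC4
clock 5: out=0, reg = 0x9562
clock 6: out=0, reg = 0xCAB1
clock 7: out=1, reg = 0x6558

0x6558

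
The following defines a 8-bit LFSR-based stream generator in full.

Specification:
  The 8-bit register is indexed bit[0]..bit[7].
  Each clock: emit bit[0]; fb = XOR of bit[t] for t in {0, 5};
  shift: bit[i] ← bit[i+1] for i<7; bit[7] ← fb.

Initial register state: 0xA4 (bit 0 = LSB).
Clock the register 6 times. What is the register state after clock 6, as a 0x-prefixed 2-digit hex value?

0xA6

reg_0 = 0xA4
clock 1: out=0, reg = 0xD2
clock 2: out=0, reg = 0x69
clock 3: out=1, reg = 0x34
clock 4: out=0, reg = 0x9A
clock 5: out=0, reg = 0x4D
clock 6: out=1, reg = 0xA6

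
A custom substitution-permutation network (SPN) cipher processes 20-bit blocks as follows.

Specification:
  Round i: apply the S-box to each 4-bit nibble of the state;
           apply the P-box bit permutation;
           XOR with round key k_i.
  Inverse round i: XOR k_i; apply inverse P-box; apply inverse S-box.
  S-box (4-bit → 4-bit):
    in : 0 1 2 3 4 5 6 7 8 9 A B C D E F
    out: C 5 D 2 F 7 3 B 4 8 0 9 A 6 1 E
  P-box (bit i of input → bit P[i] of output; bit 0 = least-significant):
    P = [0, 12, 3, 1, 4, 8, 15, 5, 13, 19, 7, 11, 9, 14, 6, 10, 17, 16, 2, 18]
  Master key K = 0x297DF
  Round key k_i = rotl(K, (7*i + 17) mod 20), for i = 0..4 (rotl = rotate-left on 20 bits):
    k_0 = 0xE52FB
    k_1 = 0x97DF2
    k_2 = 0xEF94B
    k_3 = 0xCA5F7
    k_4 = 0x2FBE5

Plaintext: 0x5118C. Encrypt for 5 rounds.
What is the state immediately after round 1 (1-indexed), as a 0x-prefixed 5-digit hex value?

s_0 = plaintext = 0x5118C
s_1 = Round(s_0, k_0) = 0xDE03D
s_2 = Round(s_1, k_1) = 0x8667E
s_3 = Round(s_2, k_2) = 0x69A7E
s_4 = Round(s_3, k_3) = 0xFA0C6
s_5 = Round(s_4, k_4) = 0x7E240

0xDE03D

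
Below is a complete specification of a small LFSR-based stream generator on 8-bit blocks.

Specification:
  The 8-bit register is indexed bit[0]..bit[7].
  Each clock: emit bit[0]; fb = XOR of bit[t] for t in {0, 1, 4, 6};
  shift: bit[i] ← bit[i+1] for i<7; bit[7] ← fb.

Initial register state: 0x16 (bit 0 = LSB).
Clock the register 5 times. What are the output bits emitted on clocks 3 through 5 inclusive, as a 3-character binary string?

101

reg_0 = 0x16
clock 1: out=0, reg = 0x0B
clock 2: out=1, reg = 0x05
clock 3: out=1, reg = 0x82
clock 4: out=0, reg = 0xC1
clock 5: out=1, reg = 0x60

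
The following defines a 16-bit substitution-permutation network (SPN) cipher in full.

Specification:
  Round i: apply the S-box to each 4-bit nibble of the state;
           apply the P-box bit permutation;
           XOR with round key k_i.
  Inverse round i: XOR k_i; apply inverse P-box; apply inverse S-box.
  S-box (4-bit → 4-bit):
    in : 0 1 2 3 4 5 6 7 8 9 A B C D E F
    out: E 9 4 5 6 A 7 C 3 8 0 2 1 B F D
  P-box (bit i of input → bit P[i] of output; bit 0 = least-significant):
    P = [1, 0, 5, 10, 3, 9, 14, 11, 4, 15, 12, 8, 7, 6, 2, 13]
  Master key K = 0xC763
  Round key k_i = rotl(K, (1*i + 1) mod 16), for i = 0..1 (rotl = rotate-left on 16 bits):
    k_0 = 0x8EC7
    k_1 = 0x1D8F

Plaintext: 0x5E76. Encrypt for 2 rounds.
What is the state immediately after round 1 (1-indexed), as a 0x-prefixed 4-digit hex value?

s_0 = plaintext = 0x5E76
s_1 = Round(s_0, k_0) = 0x77B4
s_2 = Round(s_1, k_1) = 0x2EAA

0x77B4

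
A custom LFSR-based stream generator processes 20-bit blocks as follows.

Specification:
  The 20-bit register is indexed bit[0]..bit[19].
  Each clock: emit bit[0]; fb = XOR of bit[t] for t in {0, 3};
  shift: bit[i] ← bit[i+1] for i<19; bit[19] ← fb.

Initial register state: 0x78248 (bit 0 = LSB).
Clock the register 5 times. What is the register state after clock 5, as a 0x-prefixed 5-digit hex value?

reg_0 = 0x78248
clock 1: out=0, reg = 0xBC124
clock 2: out=0, reg = 0x5E092
clock 3: out=0, reg = 0x2F049
clock 4: out=1, reg = 0x17824
clock 5: out=0, reg = 0x0BC12

0x0BC12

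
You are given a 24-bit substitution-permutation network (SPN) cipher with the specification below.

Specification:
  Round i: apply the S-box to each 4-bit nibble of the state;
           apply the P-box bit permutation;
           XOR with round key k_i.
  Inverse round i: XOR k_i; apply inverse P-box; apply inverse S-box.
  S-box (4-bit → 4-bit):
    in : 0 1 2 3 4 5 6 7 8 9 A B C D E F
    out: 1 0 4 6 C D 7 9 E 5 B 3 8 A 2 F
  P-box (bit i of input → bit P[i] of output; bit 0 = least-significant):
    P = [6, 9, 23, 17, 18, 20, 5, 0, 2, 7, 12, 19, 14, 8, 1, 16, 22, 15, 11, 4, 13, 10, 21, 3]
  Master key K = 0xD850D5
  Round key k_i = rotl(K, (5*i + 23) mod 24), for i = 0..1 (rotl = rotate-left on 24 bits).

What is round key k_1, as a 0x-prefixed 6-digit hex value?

K = 0xD850D5
k_0 = rotl(K, (5*0+23) mod 24) = rotl(K, 23) = 0xEC286A
k_1 = rotl(K, (5*1+23) mod 24) = rotl(K, 4) = 0x850D5D

0x850D5D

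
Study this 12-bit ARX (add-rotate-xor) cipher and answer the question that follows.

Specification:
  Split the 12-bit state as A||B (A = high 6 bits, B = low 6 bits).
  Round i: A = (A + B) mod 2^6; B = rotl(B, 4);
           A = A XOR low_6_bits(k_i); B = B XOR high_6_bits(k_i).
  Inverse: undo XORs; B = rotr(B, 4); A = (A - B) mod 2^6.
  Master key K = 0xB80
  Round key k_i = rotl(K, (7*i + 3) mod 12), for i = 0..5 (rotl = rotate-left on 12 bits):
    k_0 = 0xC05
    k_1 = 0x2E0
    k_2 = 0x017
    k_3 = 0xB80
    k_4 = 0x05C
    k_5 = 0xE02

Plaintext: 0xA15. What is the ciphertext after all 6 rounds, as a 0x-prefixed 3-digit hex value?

0xD76

s_0 = plaintext = 0xA15
s_1 = Round(s_0, k_0) = 0xE25
s_2 = Round(s_1, k_1) = 0xF52
s_3 = Round(s_2, k_2) = 0x624
s_4 = Round(s_3, k_3) = 0xF27
s_5 = Round(s_4, k_4) = 0xFF8
s_6 = Round(s_5, k_5) = 0xD76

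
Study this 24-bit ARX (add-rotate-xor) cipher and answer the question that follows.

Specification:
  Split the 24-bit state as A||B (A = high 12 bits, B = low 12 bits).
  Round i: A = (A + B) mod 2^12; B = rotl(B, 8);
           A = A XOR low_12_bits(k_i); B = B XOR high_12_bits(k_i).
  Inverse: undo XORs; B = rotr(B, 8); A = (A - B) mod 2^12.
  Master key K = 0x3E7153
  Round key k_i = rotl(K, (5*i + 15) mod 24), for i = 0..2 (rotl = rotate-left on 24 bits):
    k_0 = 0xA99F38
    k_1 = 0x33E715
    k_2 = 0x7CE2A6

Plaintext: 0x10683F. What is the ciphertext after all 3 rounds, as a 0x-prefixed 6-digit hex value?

s_0 = plaintext = 0x10683F
s_1 = Round(s_0, k_0) = 0x67D51A
s_2 = Round(s_1, k_1) = 0xC8296F
s_3 = Round(s_2, k_2) = 0x757858

0x757858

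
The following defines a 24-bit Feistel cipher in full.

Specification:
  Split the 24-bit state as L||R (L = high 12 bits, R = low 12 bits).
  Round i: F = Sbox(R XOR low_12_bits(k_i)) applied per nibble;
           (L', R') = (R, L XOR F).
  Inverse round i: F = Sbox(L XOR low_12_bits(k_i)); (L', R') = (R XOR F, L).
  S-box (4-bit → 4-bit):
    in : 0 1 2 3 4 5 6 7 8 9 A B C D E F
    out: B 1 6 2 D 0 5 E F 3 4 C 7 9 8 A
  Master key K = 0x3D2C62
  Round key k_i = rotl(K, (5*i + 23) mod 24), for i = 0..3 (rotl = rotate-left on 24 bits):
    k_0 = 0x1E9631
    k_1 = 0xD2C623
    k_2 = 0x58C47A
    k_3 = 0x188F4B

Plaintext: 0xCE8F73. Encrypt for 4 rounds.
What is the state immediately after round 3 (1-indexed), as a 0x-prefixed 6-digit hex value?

0xC6A025

s_0 = plaintext = 0xCE8F73
s_1 = Round(s_0, k_0) = 0xF73F3E
s_2 = Round(s_1, k_1) = 0xF3EC6A
s_3 = Round(s_2, k_2) = 0xC6A025
s_4 = Round(s_3, k_3) = 0x025632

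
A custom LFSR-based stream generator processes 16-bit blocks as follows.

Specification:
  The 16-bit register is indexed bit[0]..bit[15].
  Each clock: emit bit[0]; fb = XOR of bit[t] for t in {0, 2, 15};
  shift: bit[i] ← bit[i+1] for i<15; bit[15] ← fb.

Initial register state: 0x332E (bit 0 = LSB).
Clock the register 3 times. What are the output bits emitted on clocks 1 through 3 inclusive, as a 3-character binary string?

reg_0 = 0x332E
clock 1: out=0, reg = 0x9997
clock 2: out=1, reg = 0xCCCB
clock 3: out=1, reg = 0x6665

011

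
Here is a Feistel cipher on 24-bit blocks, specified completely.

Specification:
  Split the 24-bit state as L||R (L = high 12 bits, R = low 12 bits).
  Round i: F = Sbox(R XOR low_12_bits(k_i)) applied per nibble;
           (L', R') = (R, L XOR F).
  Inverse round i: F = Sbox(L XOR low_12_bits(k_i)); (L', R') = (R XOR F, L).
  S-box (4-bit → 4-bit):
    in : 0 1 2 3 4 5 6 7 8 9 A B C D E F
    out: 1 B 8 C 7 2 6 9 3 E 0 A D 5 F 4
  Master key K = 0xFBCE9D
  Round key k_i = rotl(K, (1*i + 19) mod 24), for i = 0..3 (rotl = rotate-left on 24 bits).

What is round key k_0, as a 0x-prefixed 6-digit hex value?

K = 0xFBCE9D
k_0 = rotl(K, (1*0+19) mod 24) = rotl(K, 19) = 0xEFDE74

0xEFDE74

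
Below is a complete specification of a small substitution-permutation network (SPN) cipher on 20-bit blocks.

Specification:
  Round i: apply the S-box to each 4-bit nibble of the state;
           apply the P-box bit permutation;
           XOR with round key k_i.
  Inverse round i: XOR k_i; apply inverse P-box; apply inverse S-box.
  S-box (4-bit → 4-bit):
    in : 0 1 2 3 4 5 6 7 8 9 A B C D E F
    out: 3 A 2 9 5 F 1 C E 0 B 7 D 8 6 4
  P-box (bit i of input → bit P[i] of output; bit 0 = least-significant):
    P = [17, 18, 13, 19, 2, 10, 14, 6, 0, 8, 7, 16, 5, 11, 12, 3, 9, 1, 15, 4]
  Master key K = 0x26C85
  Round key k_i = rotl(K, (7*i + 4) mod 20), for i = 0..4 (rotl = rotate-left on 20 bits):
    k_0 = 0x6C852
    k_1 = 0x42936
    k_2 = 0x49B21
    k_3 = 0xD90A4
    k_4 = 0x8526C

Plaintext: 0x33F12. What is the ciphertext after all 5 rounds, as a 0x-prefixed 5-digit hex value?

0xB29B0

s_0 = plaintext = 0x33F12
s_1 = Round(s_0, k_0) = 0x2CEAA
s_2 = Round(s_1, k_1) = 0xA3CD8
s_3 = Round(s_2, k_2) = 0x9B9DA
s_4 = Round(s_3, k_3) = 0x388C4
s_5 = Round(s_4, k_4) = 0xB29B0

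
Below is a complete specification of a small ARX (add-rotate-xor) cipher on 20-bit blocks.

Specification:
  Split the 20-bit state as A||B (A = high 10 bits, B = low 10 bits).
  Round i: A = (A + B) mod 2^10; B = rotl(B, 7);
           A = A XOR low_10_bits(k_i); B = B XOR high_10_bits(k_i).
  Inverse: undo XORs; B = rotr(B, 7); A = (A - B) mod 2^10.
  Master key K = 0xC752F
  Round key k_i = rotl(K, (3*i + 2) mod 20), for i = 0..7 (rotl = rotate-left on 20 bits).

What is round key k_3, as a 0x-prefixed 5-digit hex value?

K = 0xC752F
k_0 = rotl(K, (3*0+2) mod 20) = rotl(K, 2) = 0x1D4BF
k_1 = rotl(K, (3*1+2) mod 20) = rotl(K, 5) = 0xEA5F8
k_2 = rotl(K, (3*2+2) mod 20) = rotl(K, 8) = 0x52FC7
k_3 = rotl(K, (3*3+2) mod 20) = rotl(K, 11) = 0x97E3A

0x97E3A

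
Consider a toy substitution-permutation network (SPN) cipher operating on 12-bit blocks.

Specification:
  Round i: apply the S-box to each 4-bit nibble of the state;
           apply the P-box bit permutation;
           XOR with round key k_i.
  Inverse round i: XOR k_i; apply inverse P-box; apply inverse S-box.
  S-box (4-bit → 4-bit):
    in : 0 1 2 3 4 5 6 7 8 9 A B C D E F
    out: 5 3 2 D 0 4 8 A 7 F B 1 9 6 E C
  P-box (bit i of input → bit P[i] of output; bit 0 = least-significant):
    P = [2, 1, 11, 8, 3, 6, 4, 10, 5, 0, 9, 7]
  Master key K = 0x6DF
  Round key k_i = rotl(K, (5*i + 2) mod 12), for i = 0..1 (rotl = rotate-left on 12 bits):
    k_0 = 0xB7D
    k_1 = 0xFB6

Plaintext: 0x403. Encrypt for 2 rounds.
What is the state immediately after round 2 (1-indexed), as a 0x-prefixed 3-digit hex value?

0xBB1

s_0 = plaintext = 0x403
s_1 = Round(s_0, k_0) = 0x261
s_2 = Round(s_1, k_1) = 0xBB1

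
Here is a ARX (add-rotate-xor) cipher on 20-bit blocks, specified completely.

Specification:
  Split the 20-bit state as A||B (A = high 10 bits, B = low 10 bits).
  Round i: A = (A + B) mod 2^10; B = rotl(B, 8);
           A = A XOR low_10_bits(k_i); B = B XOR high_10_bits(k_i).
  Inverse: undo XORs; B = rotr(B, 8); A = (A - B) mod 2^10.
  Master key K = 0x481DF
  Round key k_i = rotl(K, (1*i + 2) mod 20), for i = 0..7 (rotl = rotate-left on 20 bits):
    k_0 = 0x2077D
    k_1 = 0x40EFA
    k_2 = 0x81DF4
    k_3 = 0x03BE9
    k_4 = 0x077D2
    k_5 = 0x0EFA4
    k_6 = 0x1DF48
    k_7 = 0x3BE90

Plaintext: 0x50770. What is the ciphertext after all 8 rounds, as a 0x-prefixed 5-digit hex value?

0x1C2DB

s_0 = plaintext = 0x50770
s_1 = Round(s_0, k_0) = 0xF305D
s_2 = Round(s_1, k_1) = 0xB4C14
s_3 = Round(s_2, k_2) = 0xC4E02
s_4 = Round(s_3, k_3) = 0xBF28E
s_5 = Round(s_4, k_4) = 0x962BE
s_6 = Round(s_5, k_5) = 0xACA94
s_7 = Round(s_6, k_6) = 0x838D2
s_8 = Round(s_7, k_7) = 0x1C2DB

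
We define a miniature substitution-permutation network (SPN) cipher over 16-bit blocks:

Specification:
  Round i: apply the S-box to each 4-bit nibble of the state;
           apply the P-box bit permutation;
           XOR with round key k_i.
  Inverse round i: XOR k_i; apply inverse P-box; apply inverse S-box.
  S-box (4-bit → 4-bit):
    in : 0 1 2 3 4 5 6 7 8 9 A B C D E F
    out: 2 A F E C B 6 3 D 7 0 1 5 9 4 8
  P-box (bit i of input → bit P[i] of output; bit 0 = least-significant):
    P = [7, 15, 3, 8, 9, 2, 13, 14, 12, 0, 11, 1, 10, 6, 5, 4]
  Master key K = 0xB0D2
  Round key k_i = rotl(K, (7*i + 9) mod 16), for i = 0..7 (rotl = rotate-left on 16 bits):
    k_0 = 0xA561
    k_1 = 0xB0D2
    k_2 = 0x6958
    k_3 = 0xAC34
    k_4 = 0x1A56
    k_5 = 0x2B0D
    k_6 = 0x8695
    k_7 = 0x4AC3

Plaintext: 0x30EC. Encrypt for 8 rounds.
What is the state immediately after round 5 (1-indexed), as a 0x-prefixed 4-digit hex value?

s_0 = plaintext = 0x30EC
s_1 = Round(s_0, k_0) = 0x8598
s_2 = Round(s_1, k_1) = 0x876D
s_3 = Round(s_2, k_2) = 0x5CED
s_4 = Round(s_3, k_3) = 0x91E4
s_5 = Round(s_4, k_4) = 0x3F3D
s_6 = Round(s_5, k_5) = 0x4AFB
s_7 = Round(s_6, k_6) = 0xC625
s_8 = Round(s_7, k_7) = 0xA566

0x3F3D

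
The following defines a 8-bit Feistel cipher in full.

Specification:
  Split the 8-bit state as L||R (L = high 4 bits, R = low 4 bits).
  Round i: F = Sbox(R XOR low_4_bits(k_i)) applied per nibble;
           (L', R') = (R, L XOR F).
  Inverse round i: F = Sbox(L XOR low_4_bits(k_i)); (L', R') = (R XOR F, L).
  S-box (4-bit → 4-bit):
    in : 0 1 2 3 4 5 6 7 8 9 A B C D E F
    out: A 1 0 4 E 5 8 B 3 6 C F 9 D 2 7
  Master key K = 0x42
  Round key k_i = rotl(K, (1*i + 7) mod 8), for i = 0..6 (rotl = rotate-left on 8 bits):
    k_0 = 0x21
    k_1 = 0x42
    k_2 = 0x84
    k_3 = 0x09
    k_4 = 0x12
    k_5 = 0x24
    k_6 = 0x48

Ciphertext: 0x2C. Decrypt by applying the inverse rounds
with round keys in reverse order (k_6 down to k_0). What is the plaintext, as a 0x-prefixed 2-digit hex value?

s_0 = ciphertext = 0x2C
s_1 = InvRound(s_0, k_6) = 0x02
s_2 = InvRound(s_1, k_5) = 0xC0
s_3 = InvRound(s_2, k_4) = 0x2C
s_4 = InvRound(s_3, k_3) = 0x32
s_5 = InvRound(s_4, k_2) = 0x93
s_6 = InvRound(s_5, k_1) = 0xC9
s_7 = InvRound(s_6, k_0) = 0x4C

0x4C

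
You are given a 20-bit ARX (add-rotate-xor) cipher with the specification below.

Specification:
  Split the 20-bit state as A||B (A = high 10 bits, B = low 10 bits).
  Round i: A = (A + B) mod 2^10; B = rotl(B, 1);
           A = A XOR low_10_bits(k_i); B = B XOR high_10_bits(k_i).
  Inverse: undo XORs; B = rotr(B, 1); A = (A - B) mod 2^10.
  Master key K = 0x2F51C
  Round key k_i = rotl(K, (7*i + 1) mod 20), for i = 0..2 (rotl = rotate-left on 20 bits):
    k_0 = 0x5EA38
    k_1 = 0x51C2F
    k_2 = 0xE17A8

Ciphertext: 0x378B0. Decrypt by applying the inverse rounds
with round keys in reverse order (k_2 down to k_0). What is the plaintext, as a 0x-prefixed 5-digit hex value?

s_0 = ciphertext = 0x378B0
s_1 = InvRound(s_0, k_2) = 0xF739A
s_2 = InvRound(s_1, k_1) = 0x2176E
s_3 = InvRound(s_2, k_0) = 0x6CD0A

0x6CD0A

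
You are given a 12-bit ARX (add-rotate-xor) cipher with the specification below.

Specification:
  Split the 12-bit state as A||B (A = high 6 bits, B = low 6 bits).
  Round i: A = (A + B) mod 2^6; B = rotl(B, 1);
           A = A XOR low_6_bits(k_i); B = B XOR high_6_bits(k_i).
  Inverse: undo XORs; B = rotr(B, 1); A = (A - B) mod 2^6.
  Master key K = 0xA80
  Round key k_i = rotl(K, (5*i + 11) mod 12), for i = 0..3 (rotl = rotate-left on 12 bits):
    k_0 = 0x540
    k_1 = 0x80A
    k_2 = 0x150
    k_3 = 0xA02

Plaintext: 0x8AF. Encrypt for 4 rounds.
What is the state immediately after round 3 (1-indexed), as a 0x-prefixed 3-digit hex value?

s_0 = plaintext = 0x8AF
s_1 = Round(s_0, k_0) = 0x44A
s_2 = Round(s_1, k_1) = 0x474
s_3 = Round(s_2, k_2) = 0x56C
s_4 = Round(s_3, k_3) = 0x0F1

0x56C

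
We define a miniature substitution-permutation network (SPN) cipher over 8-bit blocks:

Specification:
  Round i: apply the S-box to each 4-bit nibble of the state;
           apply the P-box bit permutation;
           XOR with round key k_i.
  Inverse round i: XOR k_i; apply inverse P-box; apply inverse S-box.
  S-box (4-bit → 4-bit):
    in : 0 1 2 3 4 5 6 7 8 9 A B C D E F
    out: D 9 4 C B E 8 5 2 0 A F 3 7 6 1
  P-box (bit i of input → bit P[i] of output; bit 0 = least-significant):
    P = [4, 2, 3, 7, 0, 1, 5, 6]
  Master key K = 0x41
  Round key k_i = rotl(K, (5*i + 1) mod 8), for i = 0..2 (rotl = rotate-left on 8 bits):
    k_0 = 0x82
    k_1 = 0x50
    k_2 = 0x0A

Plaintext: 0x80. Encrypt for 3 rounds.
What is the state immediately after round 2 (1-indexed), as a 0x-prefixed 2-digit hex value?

0x15

s_0 = plaintext = 0x80
s_1 = Round(s_0, k_0) = 0x18
s_2 = Round(s_1, k_1) = 0x15
s_3 = Round(s_2, k_2) = 0xC7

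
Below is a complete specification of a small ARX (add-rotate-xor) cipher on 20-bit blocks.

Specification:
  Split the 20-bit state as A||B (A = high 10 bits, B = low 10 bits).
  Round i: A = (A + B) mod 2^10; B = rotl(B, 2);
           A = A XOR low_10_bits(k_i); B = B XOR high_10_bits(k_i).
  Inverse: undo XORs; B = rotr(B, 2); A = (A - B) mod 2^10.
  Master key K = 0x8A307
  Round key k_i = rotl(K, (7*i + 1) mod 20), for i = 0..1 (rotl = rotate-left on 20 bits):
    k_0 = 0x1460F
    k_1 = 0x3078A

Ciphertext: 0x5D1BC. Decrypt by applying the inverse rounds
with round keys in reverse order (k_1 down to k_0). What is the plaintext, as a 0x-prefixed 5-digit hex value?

s_0 = ciphertext = 0x5D1BC
s_1 = InvRound(s_0, k_1) = 0x67D5F
s_2 = InvRound(s_1, k_0) = 0x53643

0x53643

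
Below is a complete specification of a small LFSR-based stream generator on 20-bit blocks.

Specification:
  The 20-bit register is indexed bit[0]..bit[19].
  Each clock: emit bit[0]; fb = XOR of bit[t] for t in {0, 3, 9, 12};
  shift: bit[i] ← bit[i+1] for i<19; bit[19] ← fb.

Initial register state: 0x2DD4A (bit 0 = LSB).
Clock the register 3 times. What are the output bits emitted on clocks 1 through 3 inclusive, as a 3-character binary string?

reg_0 = 0x2DD4A
clock 1: out=0, reg = 0x16EA5
clock 2: out=1, reg = 0x0B752
clock 3: out=0, reg = 0x05BA9

010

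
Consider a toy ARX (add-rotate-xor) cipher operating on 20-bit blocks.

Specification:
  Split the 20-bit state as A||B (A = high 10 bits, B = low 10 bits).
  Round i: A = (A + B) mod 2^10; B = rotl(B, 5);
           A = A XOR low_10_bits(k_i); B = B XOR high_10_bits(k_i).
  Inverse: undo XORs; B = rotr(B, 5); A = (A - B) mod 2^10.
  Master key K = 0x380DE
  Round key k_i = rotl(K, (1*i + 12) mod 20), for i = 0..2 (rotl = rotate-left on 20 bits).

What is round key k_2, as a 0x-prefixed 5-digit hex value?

0x78E03

K = 0x380DE
k_0 = rotl(K, (1*0+12) mod 20) = rotl(K, 12) = 0xDE380
k_1 = rotl(K, (1*1+12) mod 20) = rotl(K, 13) = 0xBC701
k_2 = rotl(K, (1*2+12) mod 20) = rotl(K, 14) = 0x78E03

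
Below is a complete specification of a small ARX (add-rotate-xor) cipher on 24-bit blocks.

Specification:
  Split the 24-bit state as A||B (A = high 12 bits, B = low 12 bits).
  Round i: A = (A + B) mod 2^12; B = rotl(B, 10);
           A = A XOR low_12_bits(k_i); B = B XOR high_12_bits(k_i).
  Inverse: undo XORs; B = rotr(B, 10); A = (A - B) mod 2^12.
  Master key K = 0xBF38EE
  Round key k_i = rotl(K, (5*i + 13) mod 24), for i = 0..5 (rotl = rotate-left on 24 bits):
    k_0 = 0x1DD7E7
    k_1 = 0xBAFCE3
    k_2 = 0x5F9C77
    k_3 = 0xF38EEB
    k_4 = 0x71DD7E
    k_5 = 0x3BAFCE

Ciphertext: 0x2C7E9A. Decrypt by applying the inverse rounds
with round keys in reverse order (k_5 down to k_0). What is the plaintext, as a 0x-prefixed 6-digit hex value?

0xC7E3CC

s_0 = ciphertext = 0x2C7E9A
s_1 = InvRound(s_0, k_5) = 0x886483
s_2 = InvRound(s_1, k_4) = 0x780E78
s_3 = InvRound(s_2, k_3) = 0x46B500
s_4 = InvRound(s_3, k_2) = 0x4383E4
s_5 = InvRound(s_4, k_1) = 0x7AD12E
s_6 = InvRound(s_5, k_0) = 0xC7E3CC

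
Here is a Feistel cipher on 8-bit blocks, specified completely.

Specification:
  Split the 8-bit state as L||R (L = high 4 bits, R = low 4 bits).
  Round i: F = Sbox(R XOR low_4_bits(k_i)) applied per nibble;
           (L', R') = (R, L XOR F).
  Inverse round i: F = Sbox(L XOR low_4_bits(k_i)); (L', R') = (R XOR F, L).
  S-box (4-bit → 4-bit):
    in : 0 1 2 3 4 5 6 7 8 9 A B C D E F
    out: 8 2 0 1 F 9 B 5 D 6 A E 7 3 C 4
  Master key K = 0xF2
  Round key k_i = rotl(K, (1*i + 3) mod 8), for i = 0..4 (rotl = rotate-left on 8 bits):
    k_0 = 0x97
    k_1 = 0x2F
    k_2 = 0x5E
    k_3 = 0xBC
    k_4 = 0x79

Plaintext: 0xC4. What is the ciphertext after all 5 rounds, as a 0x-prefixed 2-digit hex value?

0xA6

s_0 = plaintext = 0xC4
s_1 = Round(s_0, k_0) = 0x4D
s_2 = Round(s_1, k_1) = 0xD4
s_3 = Round(s_2, k_2) = 0x47
s_4 = Round(s_3, k_3) = 0x7A
s_5 = Round(s_4, k_4) = 0xA6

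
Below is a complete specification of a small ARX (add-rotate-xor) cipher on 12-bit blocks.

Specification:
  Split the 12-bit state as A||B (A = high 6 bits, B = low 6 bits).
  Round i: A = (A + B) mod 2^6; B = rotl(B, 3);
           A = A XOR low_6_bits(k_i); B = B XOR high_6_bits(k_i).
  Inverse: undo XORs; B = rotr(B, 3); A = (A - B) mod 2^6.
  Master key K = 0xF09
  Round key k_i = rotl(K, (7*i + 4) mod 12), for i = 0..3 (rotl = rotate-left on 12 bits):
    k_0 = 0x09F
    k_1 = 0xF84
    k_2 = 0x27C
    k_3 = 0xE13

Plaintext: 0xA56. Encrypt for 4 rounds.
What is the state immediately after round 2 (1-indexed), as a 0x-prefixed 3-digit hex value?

0x538

s_0 = plaintext = 0xA56
s_1 = Round(s_0, k_0) = 0x830
s_2 = Round(s_1, k_1) = 0x538
s_3 = Round(s_2, k_2) = 0xC0E
s_4 = Round(s_3, k_3) = 0xB49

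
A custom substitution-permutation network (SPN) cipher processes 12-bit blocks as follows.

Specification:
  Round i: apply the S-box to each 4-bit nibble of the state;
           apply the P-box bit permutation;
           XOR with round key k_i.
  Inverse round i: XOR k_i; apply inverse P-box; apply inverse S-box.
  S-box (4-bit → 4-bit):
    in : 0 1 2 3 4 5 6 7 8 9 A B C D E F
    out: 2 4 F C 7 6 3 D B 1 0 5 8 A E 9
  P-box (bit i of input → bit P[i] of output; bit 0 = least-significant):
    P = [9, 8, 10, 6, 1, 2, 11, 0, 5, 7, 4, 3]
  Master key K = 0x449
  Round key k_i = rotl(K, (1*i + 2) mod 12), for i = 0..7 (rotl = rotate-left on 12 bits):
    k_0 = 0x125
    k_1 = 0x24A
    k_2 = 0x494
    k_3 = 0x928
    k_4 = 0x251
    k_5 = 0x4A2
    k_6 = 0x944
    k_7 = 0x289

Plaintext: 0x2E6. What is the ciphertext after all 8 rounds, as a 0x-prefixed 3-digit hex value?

s_0 = plaintext = 0x2E6
s_1 = Round(s_0, k_0) = 0xA98
s_2 = Round(s_1, k_1) = 0x108
s_3 = Round(s_2, k_2) = 0x7C0
s_4 = Round(s_3, k_3) = 0x811
s_5 = Round(s_4, k_4) = 0xEF9
s_6 = Round(s_5, k_5) = 0x639
s_7 = Round(s_6, k_6) = 0x3E5
s_8 = Round(s_7, k_7) = 0xF94

0xF94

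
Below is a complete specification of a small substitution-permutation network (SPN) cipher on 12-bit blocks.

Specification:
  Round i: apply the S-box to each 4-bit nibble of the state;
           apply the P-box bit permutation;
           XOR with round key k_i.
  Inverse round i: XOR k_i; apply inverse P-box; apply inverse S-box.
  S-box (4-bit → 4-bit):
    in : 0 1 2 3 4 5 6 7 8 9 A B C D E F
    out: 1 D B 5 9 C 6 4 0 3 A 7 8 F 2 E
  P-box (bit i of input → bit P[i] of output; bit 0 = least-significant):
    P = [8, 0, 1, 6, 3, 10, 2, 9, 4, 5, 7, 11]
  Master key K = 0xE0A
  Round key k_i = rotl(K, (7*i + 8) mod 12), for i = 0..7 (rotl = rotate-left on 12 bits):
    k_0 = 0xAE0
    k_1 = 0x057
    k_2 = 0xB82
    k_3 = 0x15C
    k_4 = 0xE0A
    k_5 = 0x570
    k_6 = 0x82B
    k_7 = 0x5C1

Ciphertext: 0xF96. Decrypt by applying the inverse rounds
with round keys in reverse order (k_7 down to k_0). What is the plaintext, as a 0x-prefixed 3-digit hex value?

0x246

s_0 = ciphertext = 0xF96
s_1 = InvRound(s_0, k_7) = 0x45F
s_2 = InvRound(s_1, k_6) = 0x26C
s_3 = InvRound(s_2, k_5) = 0x0D0
s_4 = InvRound(s_3, k_4) = 0x125
s_5 = InvRound(s_4, k_3) = 0x90A
s_6 = InvRound(s_5, k_2) = 0x748
s_7 = InvRound(s_6, k_1) = 0x0DB
s_8 = InvRound(s_7, k_0) = 0x246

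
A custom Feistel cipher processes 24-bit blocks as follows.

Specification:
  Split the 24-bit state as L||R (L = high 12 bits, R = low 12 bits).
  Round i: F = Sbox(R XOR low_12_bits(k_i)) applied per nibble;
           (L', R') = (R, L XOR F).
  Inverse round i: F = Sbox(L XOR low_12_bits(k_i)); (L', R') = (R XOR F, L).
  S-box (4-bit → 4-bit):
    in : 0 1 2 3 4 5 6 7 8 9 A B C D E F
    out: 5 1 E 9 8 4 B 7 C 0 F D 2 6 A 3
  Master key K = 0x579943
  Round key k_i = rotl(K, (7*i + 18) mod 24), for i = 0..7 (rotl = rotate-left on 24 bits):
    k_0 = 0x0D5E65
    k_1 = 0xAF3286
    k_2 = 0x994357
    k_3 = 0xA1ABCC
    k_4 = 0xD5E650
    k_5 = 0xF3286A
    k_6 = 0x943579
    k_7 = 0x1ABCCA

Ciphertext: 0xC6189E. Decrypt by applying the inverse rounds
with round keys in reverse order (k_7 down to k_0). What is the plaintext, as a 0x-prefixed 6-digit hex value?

0xEDB6C3

s_0 = ciphertext = 0xC6189E
s_1 = InvRound(s_0, k_7) = 0xD63C61
s_2 = InvRound(s_1, k_6) = 0x07ED63
s_3 = InvRound(s_2, k_5) = 0x17B07E
s_4 = InvRound(s_3, k_4) = 0x79317B
s_5 = InvRound(s_4, k_3) = 0x338793
s_6 = InvRound(s_5, k_2) = 0x220338
s_7 = InvRound(s_6, k_1) = 0x6C3220
s_8 = InvRound(s_7, k_0) = 0xEDB6C3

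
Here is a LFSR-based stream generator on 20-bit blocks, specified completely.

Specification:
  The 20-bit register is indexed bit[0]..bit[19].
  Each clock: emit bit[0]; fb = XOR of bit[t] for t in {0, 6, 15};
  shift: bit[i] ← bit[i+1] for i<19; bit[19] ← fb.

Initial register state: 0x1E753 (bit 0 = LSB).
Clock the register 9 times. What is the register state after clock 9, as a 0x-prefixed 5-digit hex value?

0xB68F3

reg_0 = 0x1E753
clock 1: out=1, reg = 0x8F3A9
clock 2: out=1, reg = 0x479D4
clock 3: out=0, reg = 0xA3CEA
clock 4: out=0, reg = 0xD1E75
clock 5: out=1, reg = 0x68F3A
clock 6: out=0, reg = 0xB479D
clock 7: out=1, reg = 0xDA3CE
clock 8: out=0, reg = 0x6D1E7
clock 9: out=1, reg = 0xB68F3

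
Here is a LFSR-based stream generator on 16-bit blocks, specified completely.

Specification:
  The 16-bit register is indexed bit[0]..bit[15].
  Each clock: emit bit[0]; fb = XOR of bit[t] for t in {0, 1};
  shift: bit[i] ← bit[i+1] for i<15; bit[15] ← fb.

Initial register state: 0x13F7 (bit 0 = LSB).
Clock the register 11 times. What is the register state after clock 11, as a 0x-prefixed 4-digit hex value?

0x4182

reg_0 = 0x13F7
clock 1: out=1, reg = 0x09FB
clock 2: out=1, reg = 0x04FD
clock 3: out=1, reg = 0x827E
clock 4: out=0, reg = 0xC13F
clock 5: out=1, reg = 0x609F
clock 6: out=1, reg = 0x304F
clock 7: out=1, reg = 0x1827
clock 8: out=1, reg = 0x0C13
clock 9: out=1, reg = 0x0609
clock 10: out=1, reg = 0x8304
clock 11: out=0, reg = 0x4182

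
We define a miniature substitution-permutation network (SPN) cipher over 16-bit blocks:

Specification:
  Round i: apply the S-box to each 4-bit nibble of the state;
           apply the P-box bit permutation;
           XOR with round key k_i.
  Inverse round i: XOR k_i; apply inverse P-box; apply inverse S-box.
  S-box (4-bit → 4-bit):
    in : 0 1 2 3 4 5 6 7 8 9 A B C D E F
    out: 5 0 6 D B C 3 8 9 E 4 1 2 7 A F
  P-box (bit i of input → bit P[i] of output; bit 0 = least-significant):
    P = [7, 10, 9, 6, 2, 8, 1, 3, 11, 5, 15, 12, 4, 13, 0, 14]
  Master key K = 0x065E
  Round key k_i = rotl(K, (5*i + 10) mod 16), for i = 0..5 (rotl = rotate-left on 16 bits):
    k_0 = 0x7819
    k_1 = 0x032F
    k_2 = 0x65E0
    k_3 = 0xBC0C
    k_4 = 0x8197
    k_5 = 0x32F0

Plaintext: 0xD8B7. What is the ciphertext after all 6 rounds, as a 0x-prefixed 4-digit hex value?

s_0 = plaintext = 0xD8B7
s_1 = Round(s_0, k_0) = 0x404C
s_2 = Round(s_1, k_1) = 0xEE33
s_3 = Round(s_2, k_2) = 0x170E
s_4 = Round(s_3, k_3) = 0xA84A
s_5 = Round(s_4, k_4) = 0x9A9A
s_6 = Round(s_5, k_5) = 0xD1FB

0xD1FB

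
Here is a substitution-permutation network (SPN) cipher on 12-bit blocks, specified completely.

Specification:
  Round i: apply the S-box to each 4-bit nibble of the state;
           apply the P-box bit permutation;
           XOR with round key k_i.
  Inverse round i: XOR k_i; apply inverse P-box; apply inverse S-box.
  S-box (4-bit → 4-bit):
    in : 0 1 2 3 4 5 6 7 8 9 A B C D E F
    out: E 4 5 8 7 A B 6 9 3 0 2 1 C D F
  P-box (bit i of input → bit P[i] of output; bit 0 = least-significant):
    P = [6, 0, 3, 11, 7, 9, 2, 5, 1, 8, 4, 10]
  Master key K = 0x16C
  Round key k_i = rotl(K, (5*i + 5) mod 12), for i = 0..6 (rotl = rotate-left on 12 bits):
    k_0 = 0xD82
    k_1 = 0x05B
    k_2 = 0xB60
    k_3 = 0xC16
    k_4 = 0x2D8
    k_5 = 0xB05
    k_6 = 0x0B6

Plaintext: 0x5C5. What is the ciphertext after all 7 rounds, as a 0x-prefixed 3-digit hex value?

0xAF5

s_0 = plaintext = 0x5C5
s_1 = Round(s_0, k_0) = 0x003
s_2 = Round(s_1, k_1) = 0xF6F
s_3 = Round(s_2, k_2) = 0x49B
s_4 = Round(s_3, k_3) = 0xF85
s_5 = Round(s_4, k_4) = 0xF6B
s_6 = Round(s_5, k_5) = 0xCB6
s_7 = Round(s_6, k_6) = 0xAF5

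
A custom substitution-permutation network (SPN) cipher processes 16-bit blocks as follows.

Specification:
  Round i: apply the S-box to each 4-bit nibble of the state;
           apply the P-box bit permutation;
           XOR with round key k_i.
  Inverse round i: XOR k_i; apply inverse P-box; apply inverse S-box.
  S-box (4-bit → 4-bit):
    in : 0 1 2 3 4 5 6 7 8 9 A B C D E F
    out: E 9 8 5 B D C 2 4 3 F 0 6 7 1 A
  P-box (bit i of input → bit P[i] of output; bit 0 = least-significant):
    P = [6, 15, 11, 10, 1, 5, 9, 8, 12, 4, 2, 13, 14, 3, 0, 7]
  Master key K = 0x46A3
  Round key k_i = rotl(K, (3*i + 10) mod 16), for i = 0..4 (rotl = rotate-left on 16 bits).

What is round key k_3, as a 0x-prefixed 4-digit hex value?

0x351A

K = 0x46A3
k_0 = rotl(K, (3*0+10) mod 16) = rotl(K, 10) = 0x8D1A
k_1 = rotl(K, (3*1+10) mod 16) = rotl(K, 13) = 0x68D4
k_2 = rotl(K, (3*2+10) mod 16) = rotl(K, 0) = 0x46A3
k_3 = rotl(K, (3*3+10) mod 16) = rotl(K, 3) = 0x351A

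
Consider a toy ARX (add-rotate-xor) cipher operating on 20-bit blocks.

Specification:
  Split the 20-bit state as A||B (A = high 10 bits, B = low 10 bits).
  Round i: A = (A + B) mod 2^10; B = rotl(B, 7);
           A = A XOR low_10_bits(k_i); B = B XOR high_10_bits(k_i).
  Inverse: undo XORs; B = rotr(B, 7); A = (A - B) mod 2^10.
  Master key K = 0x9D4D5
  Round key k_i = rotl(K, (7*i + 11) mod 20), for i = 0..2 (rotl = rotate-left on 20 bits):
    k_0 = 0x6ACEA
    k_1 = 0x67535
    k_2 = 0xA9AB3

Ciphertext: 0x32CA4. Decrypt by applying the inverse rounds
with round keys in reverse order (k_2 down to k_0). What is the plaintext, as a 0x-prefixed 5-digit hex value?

0x3A703

s_0 = ciphertext = 0x32CA4
s_1 = InvRound(s_0, k_2) = 0x99014
s_2 = InvRound(s_1, k_1) = 0xC184B
s_3 = InvRound(s_2, k_0) = 0x3A703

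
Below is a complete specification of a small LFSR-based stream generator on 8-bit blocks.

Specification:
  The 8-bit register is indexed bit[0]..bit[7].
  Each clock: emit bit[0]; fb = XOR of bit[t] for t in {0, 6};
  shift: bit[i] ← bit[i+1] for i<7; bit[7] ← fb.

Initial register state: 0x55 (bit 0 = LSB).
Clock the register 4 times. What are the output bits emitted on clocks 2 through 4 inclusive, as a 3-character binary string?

reg_0 = 0x55
clock 1: out=1, reg = 0x2A
clock 2: out=0, reg = 0x15
clock 3: out=1, reg = 0x8A
clock 4: out=0, reg = 0x45

010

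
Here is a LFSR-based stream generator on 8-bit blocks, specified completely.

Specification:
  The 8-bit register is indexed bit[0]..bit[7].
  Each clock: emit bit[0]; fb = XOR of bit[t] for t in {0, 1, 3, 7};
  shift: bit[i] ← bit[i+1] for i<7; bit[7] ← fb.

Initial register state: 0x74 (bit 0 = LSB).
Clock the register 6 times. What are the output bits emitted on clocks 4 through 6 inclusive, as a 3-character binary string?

reg_0 = 0x74
clock 1: out=0, reg = 0x3A
clock 2: out=0, reg = 0x1D
clock 3: out=1, reg = 0x0E
clock 4: out=0, reg = 0x07
clock 5: out=1, reg = 0x03
clock 6: out=1, reg = 0x01

011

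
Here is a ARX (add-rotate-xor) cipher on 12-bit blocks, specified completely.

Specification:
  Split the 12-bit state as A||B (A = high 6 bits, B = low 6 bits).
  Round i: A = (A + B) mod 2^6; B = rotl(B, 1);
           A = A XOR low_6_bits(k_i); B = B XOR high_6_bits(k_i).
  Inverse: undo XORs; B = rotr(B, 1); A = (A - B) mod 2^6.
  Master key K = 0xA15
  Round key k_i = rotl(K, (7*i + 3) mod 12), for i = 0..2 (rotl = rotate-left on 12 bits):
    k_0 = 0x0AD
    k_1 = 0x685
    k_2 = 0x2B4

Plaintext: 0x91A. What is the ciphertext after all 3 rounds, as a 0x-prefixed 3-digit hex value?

s_0 = plaintext = 0x91A
s_1 = Round(s_0, k_0) = 0x4F6
s_2 = Round(s_1, k_1) = 0x337
s_3 = Round(s_2, k_2) = 0xDE5

0xDE5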